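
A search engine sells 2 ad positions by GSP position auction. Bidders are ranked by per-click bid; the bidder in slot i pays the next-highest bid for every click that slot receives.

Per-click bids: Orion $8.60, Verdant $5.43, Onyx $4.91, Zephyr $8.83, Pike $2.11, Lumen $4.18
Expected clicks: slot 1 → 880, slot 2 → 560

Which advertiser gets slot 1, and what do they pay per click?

Sorting advertisers: $8.83 (Zephyr) > $8.60 (Orion) > $5.43 (Verdant) > …
Slot 1 goes to the first-ranked bidder, Zephyr, who pays the next bid down: $8.60/click.

Zephyr; $8.60 per click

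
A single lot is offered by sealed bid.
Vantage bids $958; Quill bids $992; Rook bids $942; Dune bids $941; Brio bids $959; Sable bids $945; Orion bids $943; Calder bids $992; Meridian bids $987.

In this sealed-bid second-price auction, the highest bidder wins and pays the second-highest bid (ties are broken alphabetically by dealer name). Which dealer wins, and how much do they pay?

Calder pays $992

Rule: the highest bidder wins and pays the second-highest bid.
Bids in order: 992 (Calder) > 992 (Quill) > 987 (Meridian) > 959 (Brio) > 958 (Vantage) > 945 (Sable) > …
Calder and Quill tie at $992; tie-break gives it to Calder.
Second-price: Calder pays Quill's bid of $992.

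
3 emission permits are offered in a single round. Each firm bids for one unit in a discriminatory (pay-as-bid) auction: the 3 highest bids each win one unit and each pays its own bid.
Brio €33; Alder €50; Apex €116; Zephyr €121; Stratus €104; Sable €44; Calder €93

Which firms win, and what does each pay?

Zephyr €121, Apex €116, Stratus €104

Ordering the bids: 121 (Zephyr), 116 (Apex), 104 (Stratus), 93 (Calder), 50 (Alder), …
Winners (3 units): Zephyr, Apex, Stratus.
Each winner pays its own bid: Zephyr €121, Apex €116, Stratus €104.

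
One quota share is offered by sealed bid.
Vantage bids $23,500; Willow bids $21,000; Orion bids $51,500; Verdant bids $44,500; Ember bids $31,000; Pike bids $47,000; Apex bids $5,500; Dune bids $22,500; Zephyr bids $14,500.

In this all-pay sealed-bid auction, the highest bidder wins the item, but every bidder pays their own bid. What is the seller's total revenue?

Sorting bids: 51,500 (Orion) > 47,000 (Pike) > 44,500 (Verdant) > 31,000 (Ember) > 23,500 (Vantage) > 22,500 (Dune) > …
Orion wins with the top bid; all bids are sunk regardless.
Every bidder forfeits their bid regardless of winning.
Revenue = 23,500 + 21,000 + 51,500 + 44,500 + 31,000 + 47,000 + 5,500 + 22,500 + 14,500 = $261,000.

Total revenue: $261,000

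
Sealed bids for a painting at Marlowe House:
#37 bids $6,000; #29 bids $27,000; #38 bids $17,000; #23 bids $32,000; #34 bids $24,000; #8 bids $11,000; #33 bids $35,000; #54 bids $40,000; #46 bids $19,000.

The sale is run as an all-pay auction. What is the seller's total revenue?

Total revenue: $211,000

All-pay auction: the highest bidder wins the item, but every bidder pays their own bid.
Bids ranked: 40,000 (#54) > 35,000 (#33) > 32,000 (#23) > 27,000 (#29) > 24,000 (#34) > 19,000 (#46) > …
Every bidder forfeits their bid regardless of winning.
Revenue = 6,000 + 27,000 + 17,000 + 32,000 + 24,000 + 11,000 + 35,000 + 40,000 + 19,000 = $211,000.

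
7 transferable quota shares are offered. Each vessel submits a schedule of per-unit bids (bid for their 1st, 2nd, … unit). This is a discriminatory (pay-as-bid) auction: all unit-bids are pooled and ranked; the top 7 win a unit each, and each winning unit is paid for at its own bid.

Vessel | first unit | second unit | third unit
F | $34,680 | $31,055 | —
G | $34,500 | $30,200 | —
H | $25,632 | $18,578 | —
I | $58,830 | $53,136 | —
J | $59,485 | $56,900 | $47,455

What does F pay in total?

All unit-bids, highest first — top 7: 59,485 (J-1), 58,830 (I-1), 56,900 (J-2), 53,136 (I-2), 47,455 (J-3), 34,680 (F-1), 34,500 (G-1)
Next rejected bid: $31,055 (not a price — pay-as-bid).
F's winning unit-bids: 34,680 = $34,680.

F pays $34,680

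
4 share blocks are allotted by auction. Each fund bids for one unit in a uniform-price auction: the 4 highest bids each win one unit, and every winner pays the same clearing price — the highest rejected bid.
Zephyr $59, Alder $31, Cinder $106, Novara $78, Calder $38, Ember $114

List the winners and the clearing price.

Sorting: 114 (Ember), 106 (Cinder), 78 (Novara), 59 (Zephyr), 38 (Calder), 31 (Alder)
Winners (4 units): Ember, Cinder, Novara, Zephyr.
Highest unsuccessful bid: $38 → clearing price.

Ember, Cinder, Novara, Zephyr; each pays $38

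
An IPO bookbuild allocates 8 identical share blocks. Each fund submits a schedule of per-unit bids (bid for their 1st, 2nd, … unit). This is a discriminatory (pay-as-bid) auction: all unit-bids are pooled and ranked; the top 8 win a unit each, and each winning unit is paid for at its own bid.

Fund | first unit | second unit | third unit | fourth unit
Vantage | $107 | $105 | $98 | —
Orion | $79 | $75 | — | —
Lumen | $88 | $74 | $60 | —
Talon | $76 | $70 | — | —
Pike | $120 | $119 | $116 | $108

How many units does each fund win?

Lumen 1, Pike 4, Vantage 3

Pooled unit-bids ranked (top 8): 120 (Pike-1), 119 (Pike-2), 116 (Pike-3), 108 (Pike-4), 107 (Vantage-1), 105 (Vantage-2), 98 (Vantage-3), 88 (Lumen-1)
Next rejected bid: $79 (not a price — pay-as-bid).
Allocation: Lumen 1, Pike 4, Vantage 3.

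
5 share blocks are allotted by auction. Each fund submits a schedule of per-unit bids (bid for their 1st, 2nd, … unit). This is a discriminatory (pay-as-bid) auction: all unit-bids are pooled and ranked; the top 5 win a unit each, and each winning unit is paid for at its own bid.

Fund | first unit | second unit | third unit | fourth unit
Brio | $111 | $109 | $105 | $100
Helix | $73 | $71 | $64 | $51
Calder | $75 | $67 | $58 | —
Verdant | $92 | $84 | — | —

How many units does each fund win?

Brio 4, Verdant 1

Pooled unit-bids ranked (top 5): 111 (Brio-1), 109 (Brio-2), 105 (Brio-3), 100 (Brio-4), 92 (Verdant-1)
Next rejected bid: $84 (not a price — pay-as-bid).
Allocation: Brio 4, Verdant 1.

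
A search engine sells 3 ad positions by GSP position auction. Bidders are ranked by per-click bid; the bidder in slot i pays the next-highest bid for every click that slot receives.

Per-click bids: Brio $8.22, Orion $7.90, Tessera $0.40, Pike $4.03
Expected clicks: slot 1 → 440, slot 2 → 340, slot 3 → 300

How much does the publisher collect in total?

Total revenue: $4966.20

Per-click bids in order: $8.22 (Brio) > $7.90 (Orion) > $4.03 (Pike) > $0.40 (Tessera)
Slot 1: Brio pays $7.90 × 440 = $3476.00
Slot 2: Orion pays $4.03 × 340 = $1370.20
Slot 3: Pike pays $0.40 × 300 = $120.00
Total = $4966.20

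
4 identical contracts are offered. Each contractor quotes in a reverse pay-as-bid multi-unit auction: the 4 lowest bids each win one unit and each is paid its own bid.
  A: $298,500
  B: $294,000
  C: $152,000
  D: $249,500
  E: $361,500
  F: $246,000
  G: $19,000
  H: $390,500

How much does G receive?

G is paid $19,000

Sorting: 19,000 (G), 152,000 (C), 246,000 (F), 249,500 (D), 294,000 (B), 298,500 (A), …
Lowest 4: G, C, F, D.
G wins → own bid $19,000.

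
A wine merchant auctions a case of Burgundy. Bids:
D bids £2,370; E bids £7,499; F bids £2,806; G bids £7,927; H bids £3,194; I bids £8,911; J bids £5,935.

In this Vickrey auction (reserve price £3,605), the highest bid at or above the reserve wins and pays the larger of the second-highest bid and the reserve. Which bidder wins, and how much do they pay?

I pays £7,927

Rule: the highest bid at or above the reserve wins and pays the larger of the second-highest bid and the reserve.
Sorting bids: 8,911 (I) > 7,927 (G) > 7,499 (E) > 5,935 (J) > 3,194 (H) > 2,806 (F) > …
Highest eligible bid: I at £8,911.
max(second-highest £7,927, reserve £3,605) = £7,927; the reserve does not bind.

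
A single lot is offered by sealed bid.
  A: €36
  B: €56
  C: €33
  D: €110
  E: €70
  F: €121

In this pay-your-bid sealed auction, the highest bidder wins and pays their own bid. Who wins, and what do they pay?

Bids in order: 121 (F) > 110 (D) > 70 (E) > 56 (B) > 36 (A) > 33 (C)
F has the highest bid and pays exactly that: €121.

F pays €121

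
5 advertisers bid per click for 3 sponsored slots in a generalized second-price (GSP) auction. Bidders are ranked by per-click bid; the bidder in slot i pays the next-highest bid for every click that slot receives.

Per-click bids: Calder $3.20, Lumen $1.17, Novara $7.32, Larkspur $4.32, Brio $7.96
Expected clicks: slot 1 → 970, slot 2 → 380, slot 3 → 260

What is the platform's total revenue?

Sorting advertisers: $7.96 (Brio) > $7.32 (Novara) > $4.32 (Larkspur) > $3.20 (Calder) > …
Slot 1: Brio pays $7.32 × 970 = $7100.40
Slot 2: Novara pays $4.32 × 380 = $1641.60
Slot 3: Larkspur pays $3.20 × 260 = $832.00
Total = $9574.00

Total revenue: $9574.00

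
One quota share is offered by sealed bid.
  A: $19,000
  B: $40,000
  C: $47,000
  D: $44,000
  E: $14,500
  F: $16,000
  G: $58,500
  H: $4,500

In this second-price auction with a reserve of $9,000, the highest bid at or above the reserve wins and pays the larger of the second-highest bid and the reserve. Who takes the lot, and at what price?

G pays $47,000

Rule: the highest bid at or above the reserve wins and pays the larger of the second-highest bid and the reserve.
Bids in order: 58,500 (G) > 47,000 (C) > 44,000 (D) > 40,000 (B) > 19,000 (A) > 16,000 (F) > …
Highest eligible bid: G at $58,500.
max(second-highest $47,000, reserve $9,000) = $47,000; the reserve does not bind.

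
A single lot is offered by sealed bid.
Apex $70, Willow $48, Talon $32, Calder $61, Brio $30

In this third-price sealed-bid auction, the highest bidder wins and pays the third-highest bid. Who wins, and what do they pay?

Bids in order: 70 (Apex) > 61 (Calder) > 48 (Willow) > 32 (Talon) > 30 (Brio)
Apex is highest; pays the third-highest bid, $48.

Apex pays $48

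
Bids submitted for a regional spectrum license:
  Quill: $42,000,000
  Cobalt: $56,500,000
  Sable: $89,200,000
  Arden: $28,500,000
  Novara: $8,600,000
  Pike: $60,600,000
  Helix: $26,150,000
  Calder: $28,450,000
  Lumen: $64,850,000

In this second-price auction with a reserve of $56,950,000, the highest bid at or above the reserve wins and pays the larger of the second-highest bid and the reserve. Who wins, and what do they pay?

Sable pays $64,850,000

Rule: the highest bid at or above the reserve wins and pays the larger of the second-highest bid and the reserve.
Bids in order: 89,200,000 (Sable) > 64,850,000 (Lumen) > 60,600,000 (Pike) > 56,500,000 (Cobalt) > 42,000,000 (Quill) > 28,500,000 (Arden) > …
Highest eligible bid: Sable at $89,200,000.
max(second-highest $64,850,000, reserve $56,950,000) = $64,850,000; the reserve does not bind.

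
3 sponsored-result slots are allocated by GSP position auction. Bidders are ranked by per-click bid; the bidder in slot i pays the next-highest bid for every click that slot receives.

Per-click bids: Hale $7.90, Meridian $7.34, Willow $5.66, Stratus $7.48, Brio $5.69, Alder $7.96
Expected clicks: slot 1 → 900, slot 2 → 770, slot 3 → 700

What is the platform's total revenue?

Total revenue: $18007.60

Per-click bids in order: $7.96 (Alder) > $7.90 (Hale) > $7.48 (Stratus) > $7.34 (Meridian) > …
Slot 1: Alder pays $7.90 × 900 = $7110.00
Slot 2: Hale pays $7.48 × 770 = $5759.60
Slot 3: Stratus pays $7.34 × 700 = $5138.00
Total = $18007.60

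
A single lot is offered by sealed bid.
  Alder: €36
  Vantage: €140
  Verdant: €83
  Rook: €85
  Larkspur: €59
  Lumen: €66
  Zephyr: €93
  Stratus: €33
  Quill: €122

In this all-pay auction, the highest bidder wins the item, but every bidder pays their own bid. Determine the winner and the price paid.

Bids ranked: 140 (Vantage) > 122 (Quill) > 93 (Zephyr) > 85 (Rook) > 83 (Verdant) > 66 (Lumen) > …
Vantage is highest and takes the item; every bidder forfeits their bid.

Vantage pays €140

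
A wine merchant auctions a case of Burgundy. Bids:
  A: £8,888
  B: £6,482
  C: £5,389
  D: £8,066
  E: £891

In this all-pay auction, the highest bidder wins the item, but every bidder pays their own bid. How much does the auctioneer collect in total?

Sorting bids: 8,888 (A) > 8,066 (D) > 6,482 (B) > 5,389 (C) > 891 (E)
A wins with the top bid; all bids are sunk regardless.
Every bidder forfeits their bid regardless of winning.
Revenue = 8,888 + 6,482 + 5,389 + 8,066 + 891 = £29,716.

Total revenue: £29,716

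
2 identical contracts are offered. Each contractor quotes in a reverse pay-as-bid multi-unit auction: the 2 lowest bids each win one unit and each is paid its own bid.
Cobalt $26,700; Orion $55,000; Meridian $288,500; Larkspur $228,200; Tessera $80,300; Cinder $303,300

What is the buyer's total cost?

Total cost: $81,700

Bids ranked low→high: 26,700 (Cobalt), 55,000 (Orion), 80,300 (Tessera), 228,200 (Larkspur), …
The 2 lowest are Cobalt, Orion.
Total cost = 26,700 + 55,000 = $81,700.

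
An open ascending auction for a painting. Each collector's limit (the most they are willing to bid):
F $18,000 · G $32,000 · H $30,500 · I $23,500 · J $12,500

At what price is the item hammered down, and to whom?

Limits ranked: 32,000 (G) > 30,500 (H) > 23,500 (I) > 18,000 (F) > 12,500 (J)
H is the last rival to drop out, at $30,500; G remains and wins at that price.

G wins at $30,500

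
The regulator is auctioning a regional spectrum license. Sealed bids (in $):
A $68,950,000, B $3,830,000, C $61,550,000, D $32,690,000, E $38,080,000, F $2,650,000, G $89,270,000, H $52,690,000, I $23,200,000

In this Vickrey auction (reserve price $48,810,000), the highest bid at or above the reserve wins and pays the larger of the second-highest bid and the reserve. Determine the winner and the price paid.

G pays $68,950,000

Vickrey auction (reserve price $48,810,000): the highest bid at or above the reserve wins and pays the larger of the second-highest bid and the reserve.
Bids in order: 89,270,000 (G) > 68,950,000 (A) > 61,550,000 (C) > 52,690,000 (H) > 38,080,000 (E) > 32,690,000 (D) > …
Highest eligible bid: G at $89,270,000.
Second-highest bid $68,950,000 exceeds the reserve $48,810,000 → payment $68,950,000.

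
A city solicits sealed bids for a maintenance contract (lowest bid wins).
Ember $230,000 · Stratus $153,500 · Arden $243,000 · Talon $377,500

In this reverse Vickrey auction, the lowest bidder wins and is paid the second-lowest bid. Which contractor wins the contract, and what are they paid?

Stratus is paid $230,000

Sorting bids: 153,500 (Stratus) < 230,000 (Ember) < 243,000 (Arden) < 377,500 (Talon)
Stratus wins with the lowest bid; price is set by the runner-up at $230,000.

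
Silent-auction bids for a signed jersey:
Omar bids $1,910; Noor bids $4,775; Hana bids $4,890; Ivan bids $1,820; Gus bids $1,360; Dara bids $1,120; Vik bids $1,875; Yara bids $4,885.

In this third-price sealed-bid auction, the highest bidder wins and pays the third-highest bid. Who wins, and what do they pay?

Hana pays $4,775

Third-price sealed-bid auction: the highest bidder wins and pays the third-highest bid.
Sorting bids: 4,890 (Hana) > 4,885 (Yara) > 4,775 (Noor) > 1,910 (Omar) > 1,875 (Vik) > 1,820 (Ivan) > …
Hana wins; payment is bid #3 in the ranking = $4,775.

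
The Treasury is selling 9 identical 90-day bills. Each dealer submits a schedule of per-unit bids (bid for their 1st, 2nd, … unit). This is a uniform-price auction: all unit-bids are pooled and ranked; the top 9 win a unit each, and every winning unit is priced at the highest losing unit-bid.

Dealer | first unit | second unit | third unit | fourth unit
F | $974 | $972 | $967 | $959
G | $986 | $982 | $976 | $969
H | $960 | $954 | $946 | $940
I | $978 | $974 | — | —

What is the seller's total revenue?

All unit-bids, highest first — top 9: 986 (G-1), 982 (G-2), 978 (I-1), 976 (G-3), 974 (F-1), 974 (I-2), 972 (F-2), 969 (G-4), 967 (F-3)
Highest rejected unit-bid = $960.
Allocation: F 3, G 4, I 2. Every unit priced at $960.
Revenue = 9 × 960 = $8,640.

Total revenue: $8,640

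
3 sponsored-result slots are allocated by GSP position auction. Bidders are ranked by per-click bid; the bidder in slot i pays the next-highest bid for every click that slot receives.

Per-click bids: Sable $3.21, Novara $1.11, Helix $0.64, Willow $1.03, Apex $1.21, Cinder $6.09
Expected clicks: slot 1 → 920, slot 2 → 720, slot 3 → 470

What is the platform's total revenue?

Sorting advertisers: $6.09 (Cinder) > $3.21 (Sable) > $1.21 (Apex) > $1.11 (Novara) > …
Slot 1: Cinder pays $3.21 × 920 = $2953.20
Slot 2: Sable pays $1.21 × 720 = $871.20
Slot 3: Apex pays $1.11 × 470 = $521.70
Total = $4346.10

Total revenue: $4346.10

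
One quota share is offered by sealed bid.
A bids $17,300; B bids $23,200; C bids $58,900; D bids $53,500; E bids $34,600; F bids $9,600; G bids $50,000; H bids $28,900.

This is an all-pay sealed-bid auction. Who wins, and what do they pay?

Sorting bids: 58,900 (C) > 53,500 (D) > 50,000 (G) > 34,600 (E) > 28,900 (H) > 23,200 (B) > …
C is highest and takes the item; every bidder forfeits their bid.

C pays $58,900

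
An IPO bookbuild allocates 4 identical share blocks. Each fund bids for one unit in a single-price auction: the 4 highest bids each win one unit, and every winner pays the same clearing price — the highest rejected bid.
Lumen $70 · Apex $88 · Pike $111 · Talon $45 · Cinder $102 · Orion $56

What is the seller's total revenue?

Sorting: 111 (Pike), 102 (Cinder), 88 (Apex), 70 (Lumen), 56 (Orion), 45 (Talon)
Top 4: Pike, Cinder, Apex, Lumen.
First losing bid is Orion's $56, which sets the uniform price.
Total revenue = 4 × $56 = $224.

Total revenue: $224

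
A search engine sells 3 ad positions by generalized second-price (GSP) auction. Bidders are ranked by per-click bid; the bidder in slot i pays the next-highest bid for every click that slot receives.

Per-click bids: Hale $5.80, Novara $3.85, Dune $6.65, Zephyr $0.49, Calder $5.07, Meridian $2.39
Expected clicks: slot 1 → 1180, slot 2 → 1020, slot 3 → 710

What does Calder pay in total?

Calder pays $2733.50

Ranked by bid: $6.65 (Dune) > $5.80 (Hale) > $5.07 (Calder) > $3.85 (Novara) > …
Calder holds slot 3 → pays next bid $3.85 × 710 clicks = $2733.50.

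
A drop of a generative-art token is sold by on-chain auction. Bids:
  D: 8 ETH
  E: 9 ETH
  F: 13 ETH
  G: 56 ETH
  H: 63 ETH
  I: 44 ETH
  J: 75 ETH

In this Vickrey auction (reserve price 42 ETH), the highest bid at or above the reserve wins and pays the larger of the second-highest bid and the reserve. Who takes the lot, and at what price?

J pays 63 ETH

Sorting bids: 75 (J) > 63 (H) > 56 (G) > 44 (I) > 13 (F) > 9 (E) > …
J has the top bid at or above the reserve (75 ETH).
Second-highest bid 63 ETH exceeds the reserve 42 ETH → payment 63 ETH.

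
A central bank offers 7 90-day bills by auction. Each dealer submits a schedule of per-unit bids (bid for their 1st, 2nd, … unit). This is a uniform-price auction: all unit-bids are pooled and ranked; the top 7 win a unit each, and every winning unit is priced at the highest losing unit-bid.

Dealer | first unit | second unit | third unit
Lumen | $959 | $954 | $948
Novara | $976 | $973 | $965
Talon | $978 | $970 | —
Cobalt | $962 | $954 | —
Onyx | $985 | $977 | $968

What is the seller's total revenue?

All unit-bids, highest first — top 7: 985 (Onyx-1), 978 (Talon-1), 977 (Onyx-2), 976 (Novara-1), 973 (Novara-2), 970 (Talon-2), 968 (Onyx-3)
First bid not allocated: $965.
Allocation: Novara 2, Onyx 3, Talon 2. Every unit priced at $965.
Revenue = 7 × 965 = $6,755.

Total revenue: $6,755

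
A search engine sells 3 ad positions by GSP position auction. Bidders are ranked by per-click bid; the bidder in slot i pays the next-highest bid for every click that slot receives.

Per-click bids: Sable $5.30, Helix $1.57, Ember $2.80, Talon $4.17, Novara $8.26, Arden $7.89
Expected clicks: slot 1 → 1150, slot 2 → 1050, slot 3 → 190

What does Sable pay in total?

Per-click bids in order: $8.26 (Novara) > $7.89 (Arden) > $5.30 (Sable) > $4.17 (Talon) > …
Sable holds slot 3 → pays next bid $4.17 × 190 clicks = $792.30.

Sable pays $792.30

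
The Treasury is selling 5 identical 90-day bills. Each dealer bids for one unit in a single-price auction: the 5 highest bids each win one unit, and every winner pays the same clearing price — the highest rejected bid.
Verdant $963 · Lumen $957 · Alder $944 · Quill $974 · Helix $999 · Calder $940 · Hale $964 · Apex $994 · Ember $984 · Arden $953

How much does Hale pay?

Hale pays $963

Bids ranked high→low: 999 (Helix), 994 (Apex), 984 (Ember), 974 (Quill), 964 (Hale), 963 (Verdant), 957 (Lumen), …
Top 5: Helix, Apex, Ember, Quill, Hale.
Highest unsuccessful bid: $963 → clearing price.
Hale wins → pays $963.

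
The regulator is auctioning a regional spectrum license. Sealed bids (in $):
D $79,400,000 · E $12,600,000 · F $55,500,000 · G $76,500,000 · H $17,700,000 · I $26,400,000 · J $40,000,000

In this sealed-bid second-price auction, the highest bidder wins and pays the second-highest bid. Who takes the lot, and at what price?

Rule: the highest bidder wins and pays the second-highest bid.
Bids ranked: 79,400,000 (D) > 76,500,000 (G) > 55,500,000 (F) > 40,000,000 (J) > 26,400,000 (I) > 17,700,000 (H) > …
D wins with the highest bid; price is set by the runner-up at $76,500,000.

D pays $76,500,000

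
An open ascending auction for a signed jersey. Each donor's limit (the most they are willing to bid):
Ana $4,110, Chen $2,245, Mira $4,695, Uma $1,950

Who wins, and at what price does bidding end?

Limits ranked: 4,695 (Mira) > 4,110 (Ana) > 2,245 (Chen) > 1,950 (Uma)
Ana is the last rival to drop out, at $4,110; Mira remains and wins at that price.

Mira wins at $4,110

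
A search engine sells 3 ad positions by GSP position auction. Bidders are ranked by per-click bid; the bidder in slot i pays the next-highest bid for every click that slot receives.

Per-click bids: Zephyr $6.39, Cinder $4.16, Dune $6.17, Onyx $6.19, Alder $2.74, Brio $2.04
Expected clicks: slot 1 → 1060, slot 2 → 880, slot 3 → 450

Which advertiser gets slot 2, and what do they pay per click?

Onyx; $6.17 per click

Ranked by bid: $6.39 (Zephyr) > $6.19 (Onyx) > $6.17 (Dune) > $4.16 (Cinder) > …
Slot 2 goes to the second-ranked bidder, Onyx, who pays the next bid down: $6.17/click.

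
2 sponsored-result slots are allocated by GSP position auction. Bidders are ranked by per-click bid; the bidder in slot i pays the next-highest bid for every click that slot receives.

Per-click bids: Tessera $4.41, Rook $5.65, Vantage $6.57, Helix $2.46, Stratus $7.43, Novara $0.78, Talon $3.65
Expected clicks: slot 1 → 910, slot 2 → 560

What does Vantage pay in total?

Vantage pays $3164.00

Per-click bids in order: $7.43 (Stratus) > $6.57 (Vantage) > $5.65 (Rook) > …
Vantage holds slot 2 → pays next bid $5.65 × 560 clicks = $3164.00.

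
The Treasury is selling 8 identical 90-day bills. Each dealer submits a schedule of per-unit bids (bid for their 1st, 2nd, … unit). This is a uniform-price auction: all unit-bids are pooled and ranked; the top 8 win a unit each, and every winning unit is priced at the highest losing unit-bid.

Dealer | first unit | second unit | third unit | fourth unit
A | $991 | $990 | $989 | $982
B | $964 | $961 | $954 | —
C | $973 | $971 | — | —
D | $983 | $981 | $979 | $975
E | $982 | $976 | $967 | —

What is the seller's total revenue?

Merging the schedules and taking the best 8: 991 (A-1), 990 (A-2), 989 (A-3), 983 (D-1), 982 (A-4), 982 (E-1), 981 (D-2), 979 (D-3)
Highest rejected unit-bid = $976.
Allocation: A 4, D 3, E 1. Every unit priced at $976.
Revenue = 8 × 976 = $7,808.

Total revenue: $7,808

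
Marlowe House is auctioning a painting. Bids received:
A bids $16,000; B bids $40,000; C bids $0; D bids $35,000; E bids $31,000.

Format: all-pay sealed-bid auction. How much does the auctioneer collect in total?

Total revenue: $122,000

Sorting bids: 40,000 (B) > 35,000 (D) > 31,000 (E) > 16,000 (A) > 0 (C)
B wins with the top bid; all bids are sunk regardless.
Every bidder forfeits their bid regardless of winning.
Revenue = 16,000 + 40,000 + 0 + 35,000 + 31,000 = $122,000.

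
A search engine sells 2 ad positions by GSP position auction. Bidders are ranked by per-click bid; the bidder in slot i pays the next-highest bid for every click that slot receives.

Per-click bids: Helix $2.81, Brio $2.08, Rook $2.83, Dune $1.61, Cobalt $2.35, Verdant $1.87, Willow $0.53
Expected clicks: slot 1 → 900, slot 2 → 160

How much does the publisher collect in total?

Sorting advertisers: $2.83 (Rook) > $2.81 (Helix) > $2.35 (Cobalt) > …
Slot 1: Rook pays $2.81 × 900 = $2529.00
Slot 2: Helix pays $2.35 × 160 = $376.00
Total = $2905.00

Total revenue: $2905.00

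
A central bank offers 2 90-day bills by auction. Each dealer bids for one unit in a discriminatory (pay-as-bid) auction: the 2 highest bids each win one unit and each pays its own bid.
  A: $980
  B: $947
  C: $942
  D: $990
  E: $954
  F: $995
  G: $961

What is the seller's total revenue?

Bids ranked high→low: 995 (F), 990 (D), 980 (A), 961 (G), …
Winners (2 units): F, D.
Total revenue = 995 + 990 = $1,985.

Total revenue: $1,985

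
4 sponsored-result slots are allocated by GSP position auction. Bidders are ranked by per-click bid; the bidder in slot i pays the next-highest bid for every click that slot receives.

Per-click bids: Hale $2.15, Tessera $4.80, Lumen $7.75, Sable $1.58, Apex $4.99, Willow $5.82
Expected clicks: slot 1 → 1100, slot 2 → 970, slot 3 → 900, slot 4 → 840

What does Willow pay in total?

Willow pays $4840.30

Ranked by bid: $7.75 (Lumen) > $5.82 (Willow) > $4.99 (Apex) > $4.80 (Tessera) > $2.15 (Hale) > …
Willow holds slot 2 → pays next bid $4.99 × 970 clicks = $4840.30.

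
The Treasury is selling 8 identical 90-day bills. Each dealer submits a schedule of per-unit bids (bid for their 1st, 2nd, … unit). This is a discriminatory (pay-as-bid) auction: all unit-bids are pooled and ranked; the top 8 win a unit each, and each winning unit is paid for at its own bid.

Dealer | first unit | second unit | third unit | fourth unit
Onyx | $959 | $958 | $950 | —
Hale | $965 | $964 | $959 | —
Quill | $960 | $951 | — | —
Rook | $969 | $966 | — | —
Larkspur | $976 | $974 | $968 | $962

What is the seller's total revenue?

All unit-bids, highest first — top 8: 976 (Larkspur-1), 974 (Larkspur-2), 969 (Rook-1), 968 (Larkspur-3), 966 (Rook-2), 965 (Hale-1), 964 (Hale-2), 962 (Larkspur-4)
Next rejected bid: $960 (not a price — pay-as-bid).
Each winning unit pays its own bid.
Revenue = 976 + 974 + 969 + 968 + 966 + 965 + 964 + 962 = $7,744.

Total revenue: $7,744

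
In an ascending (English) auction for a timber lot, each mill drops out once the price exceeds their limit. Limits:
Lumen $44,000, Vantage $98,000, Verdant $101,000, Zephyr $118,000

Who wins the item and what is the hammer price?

Limits ranked: 118,000 (Zephyr) > 101,000 (Verdant) > 98,000 (Vantage) > 44,000 (Lumen)
Once the price passes $101,000, only Zephyr is left; the hammer falls at Verdant's limit of $101,000.

Zephyr wins at $101,000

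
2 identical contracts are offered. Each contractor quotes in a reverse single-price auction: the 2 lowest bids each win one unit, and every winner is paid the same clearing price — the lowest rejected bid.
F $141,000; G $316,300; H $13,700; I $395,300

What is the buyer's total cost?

Sorting: 13,700 (H), 141,000 (F), 316,300 (G), 395,300 (I)
Lowest 2: H, F.
First losing bid is G's $316,300, which sets the uniform price.
Total cost = 2 × $316,300 = $632,600.

Total cost: $632,600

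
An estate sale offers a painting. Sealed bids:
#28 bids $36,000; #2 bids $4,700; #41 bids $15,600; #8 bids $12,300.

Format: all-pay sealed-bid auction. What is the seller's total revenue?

Total revenue: $68,600

Bids ranked: 36,000 (#28) > 15,600 (#41) > 12,300 (#8) > 4,700 (#2)
Every bidder forfeits their bid regardless of winning.
Revenue = 36,000 + 4,700 + 15,600 + 12,300 = $68,600.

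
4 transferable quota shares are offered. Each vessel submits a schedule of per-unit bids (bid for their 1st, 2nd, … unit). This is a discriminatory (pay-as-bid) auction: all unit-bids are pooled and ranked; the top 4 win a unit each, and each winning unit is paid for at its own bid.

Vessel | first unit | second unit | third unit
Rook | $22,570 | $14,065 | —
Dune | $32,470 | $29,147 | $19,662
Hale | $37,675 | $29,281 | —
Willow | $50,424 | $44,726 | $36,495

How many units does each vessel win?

Hale 1, Willow 3

All unit-bids, highest first — top 4: 50,424 (Willow-1), 44,726 (Willow-2), 37,675 (Hale-1), 36,495 (Willow-3)
Next rejected bid: $32,470 (not a price — pay-as-bid).
Allocation: Hale 1, Willow 3.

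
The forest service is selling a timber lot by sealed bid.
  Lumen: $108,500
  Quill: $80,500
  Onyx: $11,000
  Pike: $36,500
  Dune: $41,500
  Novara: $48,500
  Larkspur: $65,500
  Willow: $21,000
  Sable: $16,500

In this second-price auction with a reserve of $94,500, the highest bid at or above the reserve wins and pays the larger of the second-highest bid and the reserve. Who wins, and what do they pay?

Lumen pays $94,500

Rule: the highest bid at or above the reserve wins and pays the larger of the second-highest bid and the reserve.
Sorting bids: 108,500 (Lumen) > 80,500 (Quill) > 65,500 (Larkspur) > 48,500 (Novara) > 41,500 (Dune) > 36,500 (Pike) > …
Lumen has the top bid at or above the reserve ($108,500).
max(second-highest $80,500, reserve $94,500) = $94,500.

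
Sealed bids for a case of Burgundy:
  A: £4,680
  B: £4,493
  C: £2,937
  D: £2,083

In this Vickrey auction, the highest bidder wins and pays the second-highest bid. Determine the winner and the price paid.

A pays £4,493

Bids in order: 4,680 (A) > 4,493 (B) > 2,937 (C) > 2,083 (D)
Second-price: A pays B's bid of £4,493.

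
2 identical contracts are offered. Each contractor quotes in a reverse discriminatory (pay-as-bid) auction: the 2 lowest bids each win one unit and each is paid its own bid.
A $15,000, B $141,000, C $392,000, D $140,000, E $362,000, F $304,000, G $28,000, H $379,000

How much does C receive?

Sorting: 15,000 (A), 28,000 (G), 140,000 (D), 141,000 (B), …
Lowest 2: A, G.
C does not win → $0.

C is paid $0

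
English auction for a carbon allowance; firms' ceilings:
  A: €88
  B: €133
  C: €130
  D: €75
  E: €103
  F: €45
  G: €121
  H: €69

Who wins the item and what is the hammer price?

Sorting limits: 133 (B) > 130 (C) > 121 (G) > 103 (E) > 88 (A) > 75 (D) > …
Bidding ends when C exits at €130; B takes it.

B wins at €130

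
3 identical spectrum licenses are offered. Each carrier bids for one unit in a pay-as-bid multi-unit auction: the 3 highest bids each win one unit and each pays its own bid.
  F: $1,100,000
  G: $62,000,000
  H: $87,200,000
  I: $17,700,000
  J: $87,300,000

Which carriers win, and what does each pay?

J $87,300,000, H $87,200,000, G $62,000,000

Ordering the bids: 87,300,000 (J), 87,200,000 (H), 62,000,000 (G), 17,700,000 (I), 1,100,000 (F)
The 3 highest are J, H, G.
Each winner pays its own bid: J $87,300,000, H $87,200,000, G $62,000,000.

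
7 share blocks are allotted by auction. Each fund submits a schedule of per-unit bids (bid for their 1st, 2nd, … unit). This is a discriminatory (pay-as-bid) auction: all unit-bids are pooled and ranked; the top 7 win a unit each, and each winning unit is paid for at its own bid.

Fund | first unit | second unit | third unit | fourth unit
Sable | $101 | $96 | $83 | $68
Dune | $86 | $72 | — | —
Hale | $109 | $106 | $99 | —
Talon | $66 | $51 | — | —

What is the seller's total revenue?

Total revenue: $680

All unit-bids, highest first — top 7: 109 (Hale-1), 106 (Hale-2), 101 (Sable-1), 99 (Hale-3), 96 (Sable-2), 86 (Dune-1), 83 (Sable-3)
Next rejected bid: $72 (not a price — pay-as-bid).
Each winning unit pays its own bid.
Revenue = 109 + 106 + 101 + 99 + 96 + 86 + 83 = $680.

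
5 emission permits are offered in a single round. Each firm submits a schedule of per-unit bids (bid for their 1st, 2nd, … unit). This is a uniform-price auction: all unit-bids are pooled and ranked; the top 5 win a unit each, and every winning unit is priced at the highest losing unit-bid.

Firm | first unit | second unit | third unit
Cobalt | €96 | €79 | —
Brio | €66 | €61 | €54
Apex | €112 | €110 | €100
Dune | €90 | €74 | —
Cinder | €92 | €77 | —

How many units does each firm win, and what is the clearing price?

Merging the schedules and taking the best 5: 112 (Apex-1), 110 (Apex-2), 100 (Apex-3), 96 (Cobalt-1), 92 (Cinder-1)
The (k+1)-th unit-bid is €90.
Allocation: Apex 3, Cinder 1, Cobalt 1.

Apex 3, Cinder 1, Cobalt 1; clearing price €90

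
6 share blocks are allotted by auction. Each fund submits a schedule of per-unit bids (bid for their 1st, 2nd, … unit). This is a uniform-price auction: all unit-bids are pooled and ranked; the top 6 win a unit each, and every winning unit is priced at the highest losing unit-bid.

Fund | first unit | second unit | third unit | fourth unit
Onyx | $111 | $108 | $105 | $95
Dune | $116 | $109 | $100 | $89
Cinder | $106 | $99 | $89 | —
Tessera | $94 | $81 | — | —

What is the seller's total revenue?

Pooled unit-bids ranked (top 6): 116 (Dune-1), 111 (Onyx-1), 109 (Dune-2), 108 (Onyx-2), 106 (Cinder-1), 105 (Onyx-3)
The (k+1)-th unit-bid is $100.
Allocation: Cinder 1, Dune 2, Onyx 3. Every unit priced at $100.
Revenue = 6 × 100 = $600.

Total revenue: $600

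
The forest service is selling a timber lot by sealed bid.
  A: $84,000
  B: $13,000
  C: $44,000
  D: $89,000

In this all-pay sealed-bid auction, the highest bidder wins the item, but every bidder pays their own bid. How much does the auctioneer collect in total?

Total revenue: $230,000

Sorting bids: 89,000 (D) > 84,000 (A) > 44,000 (C) > 13,000 (B)
D wins with the top bid; all bids are sunk regardless.
Every bidder forfeits their bid regardless of winning.
Revenue = 84,000 + 13,000 + 44,000 + 89,000 = $230,000.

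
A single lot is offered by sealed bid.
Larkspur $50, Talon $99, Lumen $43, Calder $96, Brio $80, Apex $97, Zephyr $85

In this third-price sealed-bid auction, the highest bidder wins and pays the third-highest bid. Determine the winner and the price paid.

Talon pays $96

Bids in order: 99 (Talon) > 97 (Apex) > 96 (Calder) > 85 (Zephyr) > 80 (Brio) > 50 (Larkspur) > …
Talon is highest; pays the third-highest bid, $96.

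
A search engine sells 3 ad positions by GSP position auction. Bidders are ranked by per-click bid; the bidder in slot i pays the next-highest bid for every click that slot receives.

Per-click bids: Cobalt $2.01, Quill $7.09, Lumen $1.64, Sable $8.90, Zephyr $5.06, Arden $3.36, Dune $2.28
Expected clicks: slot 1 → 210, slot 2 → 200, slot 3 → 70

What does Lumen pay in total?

Per-click bids in order: $8.90 (Sable) > $7.09 (Quill) > $5.06 (Zephyr) > $3.36 (Arden) > …
Lumen ranks below slot 3 → no slot, pays nothing.

Lumen pays $0.00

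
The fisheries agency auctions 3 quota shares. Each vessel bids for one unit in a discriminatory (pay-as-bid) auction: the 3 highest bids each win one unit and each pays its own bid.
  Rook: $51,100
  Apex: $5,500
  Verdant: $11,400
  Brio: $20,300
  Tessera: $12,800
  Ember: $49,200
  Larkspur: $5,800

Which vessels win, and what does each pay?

Rook $51,100, Ember $49,200, Brio $20,300

Ordering the bids: 51,100 (Rook), 49,200 (Ember), 20,300 (Brio), 12,800 (Tessera), 11,400 (Verdant), …
Winners (3 units): Rook, Ember, Brio.
Each winner pays its own bid: Rook $51,100, Ember $49,200, Brio $20,300.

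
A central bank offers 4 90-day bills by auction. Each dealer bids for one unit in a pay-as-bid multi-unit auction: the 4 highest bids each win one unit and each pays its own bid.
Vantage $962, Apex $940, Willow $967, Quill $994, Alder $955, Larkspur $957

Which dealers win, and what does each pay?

Quill $994, Willow $967, Vantage $962, Larkspur $957

Sorting: 994 (Quill), 967 (Willow), 962 (Vantage), 957 (Larkspur), 955 (Alder), 940 (Apex)
Top 4: Quill, Willow, Vantage, Larkspur.
Each winner pays its own bid: Quill $994, Willow $967, Vantage $962, Larkspur $957.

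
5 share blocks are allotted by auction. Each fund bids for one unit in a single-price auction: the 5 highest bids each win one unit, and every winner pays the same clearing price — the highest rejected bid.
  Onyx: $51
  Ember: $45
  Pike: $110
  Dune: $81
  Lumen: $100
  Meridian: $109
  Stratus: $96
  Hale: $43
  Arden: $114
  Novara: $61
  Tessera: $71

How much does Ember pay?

Ember pays $0

Sorting: 114 (Arden), 110 (Pike), 109 (Meridian), 100 (Lumen), 96 (Stratus), 81 (Dune), 71 (Tessera), …
The 5 highest are Arden, Pike, Meridian, Lumen, Stratus.
Clearing price = highest rejected bid = $81.
Ember does not win → pays $0.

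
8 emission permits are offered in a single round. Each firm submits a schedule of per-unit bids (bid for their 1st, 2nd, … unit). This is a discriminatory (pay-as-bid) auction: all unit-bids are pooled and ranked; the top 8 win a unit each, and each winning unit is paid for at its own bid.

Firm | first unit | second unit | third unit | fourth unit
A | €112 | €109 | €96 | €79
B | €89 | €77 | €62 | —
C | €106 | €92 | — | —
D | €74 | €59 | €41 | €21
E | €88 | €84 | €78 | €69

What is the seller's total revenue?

Total revenue: €776

Pooled unit-bids ranked (top 8): 112 (A-1), 109 (A-2), 106 (C-1), 96 (A-3), 92 (C-2), 89 (B-1), 88 (E-1), 84 (E-2)
Next rejected bid: €79 (not a price — pay-as-bid).
Each winning unit pays its own bid.
Revenue = 112 + 109 + 106 + 96 + 92 + 89 + 88 + 84 = €776.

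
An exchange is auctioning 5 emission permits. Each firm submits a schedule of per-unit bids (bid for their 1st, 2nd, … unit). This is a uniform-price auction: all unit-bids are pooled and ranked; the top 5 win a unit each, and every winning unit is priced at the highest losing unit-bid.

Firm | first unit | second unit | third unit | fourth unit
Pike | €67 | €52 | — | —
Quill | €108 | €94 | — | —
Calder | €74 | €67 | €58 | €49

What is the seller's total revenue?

Total revenue: €290

All unit-bids, highest first — top 5: 108 (Quill-1), 94 (Quill-2), 74 (Calder-1), 67 (Pike-1), 67 (Calder-2)
The (k+1)-th unit-bid is €58.
Allocation: Calder 2, Pike 1, Quill 2. Every unit priced at €58.
Revenue = 5 × 58 = €290.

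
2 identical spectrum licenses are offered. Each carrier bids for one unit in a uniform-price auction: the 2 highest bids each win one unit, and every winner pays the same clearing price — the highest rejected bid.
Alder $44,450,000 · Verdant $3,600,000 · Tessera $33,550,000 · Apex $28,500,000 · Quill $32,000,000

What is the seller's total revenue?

Sorting: 44,450,000 (Alder), 33,550,000 (Tessera), 32,000,000 (Quill), 28,500,000 (Apex), …
Winners (2 units): Alder, Tessera.
Highest unsuccessful bid: $32,000,000 → clearing price.
Total revenue = 2 × $32,000,000 = $64,000,000.

Total revenue: $64,000,000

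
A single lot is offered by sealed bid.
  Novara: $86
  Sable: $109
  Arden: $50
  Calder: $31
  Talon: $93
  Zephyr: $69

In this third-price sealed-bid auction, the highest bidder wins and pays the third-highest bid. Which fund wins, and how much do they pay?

Third-price sealed-bid auction: the highest bidder wins and pays the third-highest bid.
Sorting bids: 109 (Sable) > 93 (Talon) > 86 (Novara) > 69 (Zephyr) > 50 (Arden) > 31 (Calder)
Sable is highest; pays the third-highest bid, $86.

Sable pays $86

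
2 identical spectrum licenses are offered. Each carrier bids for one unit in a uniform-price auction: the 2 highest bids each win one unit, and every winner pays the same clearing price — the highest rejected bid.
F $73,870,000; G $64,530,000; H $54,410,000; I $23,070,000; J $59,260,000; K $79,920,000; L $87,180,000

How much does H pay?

H pays $0

Sorting: 87,180,000 (L), 79,920,000 (K), 73,870,000 (F), 64,530,000 (G), …
The 2 highest are L, K.
Highest unsuccessful bid: $73,870,000 → clearing price.
H does not win → pays $0.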